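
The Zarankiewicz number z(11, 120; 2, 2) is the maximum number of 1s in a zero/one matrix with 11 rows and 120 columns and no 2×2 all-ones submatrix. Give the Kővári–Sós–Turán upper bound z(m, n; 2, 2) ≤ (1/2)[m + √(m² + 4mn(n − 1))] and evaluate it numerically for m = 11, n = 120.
z(11, 120; 2, 2) ≤ (1/2)[11 + √(11² + 4·11·120·119)] = (1/2)[11 + √628441] = 401.8714

Kővári–Sós–Turán: let r_1, ..., r_11 be the row sums and z = Σ r_i the total number of 1s. Each pair of columns can share at most one row with both entries 1 (else a 2×2 all-ones block appears), so Σ_i C(r_i, 2) ≤ C(120, 2) = 7140. By convexity Σ_i C(r_i, 2) ≥ 11·C(z/11, 2) = z(z − 11)/(2·11), giving z² − 11z − 11·120·119 ≤ 0 and hence z ≤ (1/2)[11 + √(121 + 4·157080)] = (1/2)[11 + √628441] ≈ (1/2)(11 + 792.7427) = 401.8714.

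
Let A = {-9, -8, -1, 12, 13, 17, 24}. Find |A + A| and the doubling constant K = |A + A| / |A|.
K = |A + A| / |A| = 26/7

Enumerate A + A = {a + b : a, b ∈ A}. With |A| = 7, there are |A|^2 = 49 ordered sum pairs; collecting distinct values, A + A = {-18, -17, -16, -10, -9, -2, 3, 4, 5, 8, 9, 11, 12, 15, 16, 23, 24, 25, 26, 29, 30, 34, 36, 37, 41, 48}, so |A + A| = 26. Thus K = 26/7. For comparison, the minimum possible |A + A| over all 7-element sets is 2·7 − 1 = 13 (so min K = 13/7), attained only by arithmetic progressions.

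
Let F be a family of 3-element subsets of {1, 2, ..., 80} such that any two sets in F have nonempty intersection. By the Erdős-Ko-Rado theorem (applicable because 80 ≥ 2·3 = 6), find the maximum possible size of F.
max |F| = C(79, 2) = 3081

The Erdős-Ko-Rado theorem states: for n ≥ 2k, an intersecting family of k-subsets of an n-element set has size at most C(n − 1, k − 1), with equality for 'star' families {A ⊆ [n] : |A| = k, i ∈ A} (fix an element i). For n = 80, k = 3: C(79, 2) = 3081.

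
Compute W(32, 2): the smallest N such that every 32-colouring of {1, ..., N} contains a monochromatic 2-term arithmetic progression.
W(32, 2) = 32 + 1 = 33

A 2-term AP is any pair of integers, so a monochromatic 2-AP exists iff some colour is used at least twice. With 32 colours, the colouring i ↦ i on {1, ..., 32} uses each colour once, avoiding any monochromatic pair, so W(32, 2) > 32. For {1, ..., 33}, pigeonhole forces two integers of the same colour, which form a monochromatic 2-AP. Hence W(32, 2) = 33.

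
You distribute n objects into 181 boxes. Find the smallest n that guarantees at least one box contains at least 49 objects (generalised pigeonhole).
n = (49 − 1)·181 + 1 = 8689

By the generalised pigeonhole principle, to guarantee some box contains ≥ r objects we need more than (r − 1) · k objects total. Threshold: n = (r − 1) · k + 1. With r = 49 and k = 181: n = 48 · 181 + 1 = 8688 + 1 = 8689. For n = 8688 = 48 · 181, we can put exactly 48 objects in every box, avoiding 49 in any single one — so 8689 is tight.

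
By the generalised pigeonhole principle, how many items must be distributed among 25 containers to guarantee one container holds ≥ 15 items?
n = (15 − 1)·25 + 1 = 351

By the generalised pigeonhole principle, to guarantee some box contains ≥ r objects we need more than (r − 1) · k objects total. Threshold: n = (r − 1) · k + 1. With r = 15 and k = 25: n = 14 · 25 + 1 = 350 + 1 = 351. For n = 350 = 14 · 25, we can put exactly 14 objects in every box, avoiding 15 in any single one — so 351 is tight.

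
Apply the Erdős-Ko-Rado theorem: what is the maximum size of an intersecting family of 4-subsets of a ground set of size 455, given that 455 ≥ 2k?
max |F| = C(454, 3) = 15493204

The Erdős-Ko-Rado theorem states: for n ≥ 2k, an intersecting family of k-subsets of an n-element set has size at most C(n − 1, k − 1), with equality for 'star' families {A ⊆ [n] : |A| = k, i ∈ A} (fix an element i). For n = 455, k = 4: C(454, 3) = 15493204.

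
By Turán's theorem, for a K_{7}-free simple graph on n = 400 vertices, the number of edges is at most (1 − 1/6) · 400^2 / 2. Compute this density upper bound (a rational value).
Turán density bound = (5/6) · 400^2/2 = 200000/3 ≈ 66666.6667

Turán's theorem: ex(n, K_{r+1}) is achieved by the complete r-partite Turán graph T(n, r) with parts as balanced as possible, and is at most (1 − 1/r) · n^2/2. For r = 6, n = 400: the density bound is (5/6) · 160000/2 = 200000/3 ≈ 66666.6667. The integer-valued extremum is e(T(400, 6)) = 66666, which is strictly less than the density bound 200000/3 since 6 ∤ 400 (the parts of T(400, 6) cannot all be equal).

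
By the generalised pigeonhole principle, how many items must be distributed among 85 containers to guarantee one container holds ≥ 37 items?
n = (37 − 1)·85 + 1 = 3061

By the generalised pigeonhole principle, to guarantee some box contains ≥ r objects we need more than (r − 1) · k objects total. Threshold: n = (r − 1) · k + 1. With r = 37 and k = 85: n = 36 · 85 + 1 = 3060 + 1 = 3061. For n = 3060 = 36 · 85, we can put exactly 36 objects in every box, avoiding 37 in any single one — so 3061 is tight.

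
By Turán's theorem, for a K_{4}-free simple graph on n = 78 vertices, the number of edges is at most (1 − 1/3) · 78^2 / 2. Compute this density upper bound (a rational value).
Turán density bound = (2/3) · 78^2/2 = 2028

Turán's theorem: ex(n, K_{r+1}) is achieved by the complete r-partite Turán graph T(n, r) with parts as balanced as possible, and is at most (1 − 1/r) · n^2/2. For r = 3, n = 78: the density bound is (2/3) · 6084/2 = 2028. Since 3 ∣ 78, the Turán graph T(78, 3) has parts of equal size 26, and its edge count e(T(78, 3)) = 2028 attains the density bound exactly.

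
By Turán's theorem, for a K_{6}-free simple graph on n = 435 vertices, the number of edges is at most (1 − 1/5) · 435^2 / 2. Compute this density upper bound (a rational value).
Turán density bound = (4/5) · 435^2/2 = 75690

Turán's theorem: ex(n, K_{r+1}) is achieved by the complete r-partite Turán graph T(n, r) with parts as balanced as possible, and is at most (1 − 1/r) · n^2/2. For r = 5, n = 435: the density bound is (4/5) · 189225/2 = 75690. Since 5 ∣ 435, the Turán graph T(435, 5) has parts of equal size 87, and its edge count e(T(435, 5)) = 75690 attains the density bound exactly.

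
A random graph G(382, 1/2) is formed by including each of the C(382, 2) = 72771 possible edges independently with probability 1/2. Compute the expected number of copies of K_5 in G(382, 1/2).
E[# K_5] = C(382, 5) · (1/2)^C(5, 2) = 66027020346 / 2^10 = 33013510173/512 ≈ 64479512.056641

For each 5-subset S of vertices (there are C(382, 5) = 66027020346 such S), let X_S = 1 if S induces a K_5 (all C(5, 2) = 10 edges present). Then P(X_S = 1) = (1/2)^10 = 1/1024. By linearity of expectation, E[# K_5] = C(382, 5) · (1/2)^10 = 66027020346 / 1024 = 33013510173/512 ≈ 64479512.056641.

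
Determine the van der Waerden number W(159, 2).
W(159, 2) = 159 + 1 = 160

A 2-term AP is any pair of integers, so a monochromatic 2-AP exists iff some colour is used at least twice. With 159 colours, the colouring i ↦ i on {1, ..., 159} uses each colour once, avoiding any monochromatic pair, so W(159, 2) > 159. For {1, ..., 160}, pigeonhole forces two integers of the same colour, which form a monochromatic 2-AP. Hence W(159, 2) = 160.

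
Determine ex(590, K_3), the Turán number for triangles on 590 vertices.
ex(590, K_3) = ⌊590^2/4⌋ = 87025

Mantel (1907): a triangle-free graph on n vertices has at most ⌊n^2/4⌋ edges, with equality for the complete bipartite graph K_{⌊n/2⌋, ⌈n/2⌉}. For n = 590: ⌊590^2/4⌋ = ⌊348100/4⌋ = 87025. The extremal graph is K_{295, 295}, which has 295·295 = 87025 edges.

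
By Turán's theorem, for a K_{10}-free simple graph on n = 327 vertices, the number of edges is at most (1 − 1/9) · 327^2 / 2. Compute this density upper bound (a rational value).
Turán density bound = (8/9) · 327^2/2 = 47524

Turán's theorem: ex(n, K_{r+1}) is achieved by the complete r-partite Turán graph T(n, r) with parts as balanced as possible, and is at most (1 − 1/r) · n^2/2. For r = 9, n = 327: the density bound is (8/9) · 106929/2 = 47524. The integer-valued extremum is e(T(327, 9)) = 47523, which is strictly less than the density bound 47524 since 9 ∤ 327 (the parts of T(327, 9) cannot all be equal).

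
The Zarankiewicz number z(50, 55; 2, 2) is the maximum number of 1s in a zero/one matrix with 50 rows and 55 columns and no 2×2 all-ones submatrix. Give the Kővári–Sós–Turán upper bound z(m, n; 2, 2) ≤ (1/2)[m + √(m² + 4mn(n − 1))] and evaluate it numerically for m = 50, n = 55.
z(50, 55; 2, 2) ≤ (1/2)[50 + √(50² + 4·50·55·54)] = (1/2)[50 + √596500] = 411.1671

Kővári–Sós–Turán: let r_1, ..., r_50 be the row sums and z = Σ r_i the total number of 1s. Each pair of columns can share at most one row with both entries 1 (else a 2×2 all-ones block appears), so Σ_i C(r_i, 2) ≤ C(55, 2) = 1485. By convexity Σ_i C(r_i, 2) ≥ 50·C(z/50, 2) = z(z − 50)/(2·50), giving z² − 50z − 50·55·54 ≤ 0 and hence z ≤ (1/2)[50 + √(2500 + 4·148500)] = (1/2)[50 + √596500] ≈ (1/2)(50 + 772.3341) = 411.1671.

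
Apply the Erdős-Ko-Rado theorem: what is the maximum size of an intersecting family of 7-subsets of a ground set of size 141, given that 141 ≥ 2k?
max |F| = C(140, 6) = 9381724380

The Erdős-Ko-Rado theorem states: for n ≥ 2k, an intersecting family of k-subsets of an n-element set has size at most C(n − 1, k − 1), with equality for 'star' families {A ⊆ [n] : |A| = k, i ∈ A} (fix an element i). For n = 141, k = 7: C(140, 6) = 9381724380.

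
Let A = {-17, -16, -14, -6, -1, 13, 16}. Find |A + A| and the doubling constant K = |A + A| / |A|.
K = |A + A| / |A| = 27/7

Enumerate A + A = {a + b : a, b ∈ A}. With |A| = 7, there are |A|^2 = 49 ordered sum pairs; collecting distinct values, A + A = {-34, -33, -32, -31, -30, -28, -23, -22, -20, -18, -17, -15, -12, -7, -4, -3, -2, -1, 0, 2, 7, 10, 12, 15, 26, 29, 32}, so |A + A| = 27. Thus K = 27/7. For comparison, the minimum possible |A + A| over all 7-element sets is 2·7 − 1 = 13 (so min K = 13/7), attained only by arithmetic progressions.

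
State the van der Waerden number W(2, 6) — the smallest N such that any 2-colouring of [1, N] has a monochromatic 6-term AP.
W(2, 6) = 1132

This is a classical value, W(2, 6) = 1132, established by combining an explicit 2-colouring of {1, ..., 1131} with no monochromatic 6-AP (giving the lower bound W(2, 6) > 1131) and a finite case analysis / exhaustive computer search showing every 2-colouring of {1, ..., 1132} has such an AP.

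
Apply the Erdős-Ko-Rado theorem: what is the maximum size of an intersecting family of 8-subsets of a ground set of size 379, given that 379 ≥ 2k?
max |F| = C(378, 7) = 206892668010600

The Erdős-Ko-Rado theorem states: for n ≥ 2k, an intersecting family of k-subsets of an n-element set has size at most C(n − 1, k − 1), with equality for 'star' families {A ⊆ [n] : |A| = k, i ∈ A} (fix an element i). For n = 379, k = 8: C(378, 7) = 206892668010600.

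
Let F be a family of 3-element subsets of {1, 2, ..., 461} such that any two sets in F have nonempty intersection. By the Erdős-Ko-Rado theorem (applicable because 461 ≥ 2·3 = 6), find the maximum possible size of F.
max |F| = C(460, 2) = 105570

Erdős-Ko-Rado (1961): when n ≥ 2k, max |F| = C(n−1, k−1). The bound is attained by the star {A : i ∈ A} for any fixed i ∈ [n]. Here C(461−1, 3−1) = C(460, 2) = 105570.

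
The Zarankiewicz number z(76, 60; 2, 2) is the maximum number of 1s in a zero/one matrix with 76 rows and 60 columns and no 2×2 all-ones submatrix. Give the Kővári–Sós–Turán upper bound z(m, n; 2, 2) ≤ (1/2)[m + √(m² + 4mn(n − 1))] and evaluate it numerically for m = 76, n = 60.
z(76, 60; 2, 2) ≤ (1/2)[76 + √(76² + 4·76·60·59)] = (1/2)[76 + √1081936] = 558.0808

Kővári–Sós–Turán: let r_1, ..., r_76 be the row sums and z = Σ r_i the total number of 1s. Each pair of columns can share at most one row with both entries 1 (else a 2×2 all-ones block appears), so Σ_i C(r_i, 2) ≤ C(60, 2) = 1770. By convexity Σ_i C(r_i, 2) ≥ 76·C(z/76, 2) = z(z − 76)/(2·76), giving z² − 76z − 76·60·59 ≤ 0 and hence z ≤ (1/2)[76 + √(5776 + 4·269040)] = (1/2)[76 + √1081936] ≈ (1/2)(76 + 1040.1615) = 558.0808.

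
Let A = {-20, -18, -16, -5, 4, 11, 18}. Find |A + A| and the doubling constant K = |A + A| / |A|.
K = |A + A| / |A| = 26/7

Enumerate A + A = {a + b : a, b ∈ A}. With |A| = 7, there are |A|^2 = 49 ordered sum pairs; collecting distinct values, A + A = {-40, -38, -36, -34, -32, -25, -23, -21, -16, -14, -12, -10, -9, -7, -5, -2, -1, 0, 2, 6, 8, 13, 15, 22, 29, 36}, so |A + A| = 26. Thus K = 26/7. For comparison, the minimum possible |A + A| over all 7-element sets is 2·7 − 1 = 13 (so min K = 13/7), attained only by arithmetic progressions.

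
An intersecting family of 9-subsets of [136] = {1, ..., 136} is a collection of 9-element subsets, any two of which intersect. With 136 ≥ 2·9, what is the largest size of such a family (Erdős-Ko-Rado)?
max |F| = C(135, 8) = 2214919483920

The Erdős-Ko-Rado theorem states: for n ≥ 2k, an intersecting family of k-subsets of an n-element set has size at most C(n − 1, k − 1), with equality for 'star' families {A ⊆ [n] : |A| = k, i ∈ A} (fix an element i). For n = 136, k = 9: C(135, 8) = 2214919483920.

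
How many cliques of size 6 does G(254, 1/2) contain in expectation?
E[# K_6] = C(254, 6) · (1/2)^C(6, 2) = 351427189575 / 2^15 ≈ 10724706.713104

For each 6-subset S of vertices (there are C(254, 6) = 351427189575 such S), let X_S = 1 if S induces a K_6 (all C(6, 2) = 15 edges present). Then P(X_S = 1) = (1/2)^15 = 1/32768. By linearity of expectation, E[# K_6] = C(254, 6) · (1/2)^15 = 351427189575 / 32768 ≈ 10724706.713104.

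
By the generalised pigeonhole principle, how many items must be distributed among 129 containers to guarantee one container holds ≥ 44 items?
n = (44 − 1)·129 + 1 = 5548

By the generalised pigeonhole principle, to guarantee some box contains ≥ r objects we need more than (r − 1) · k objects total. Threshold: n = (r − 1) · k + 1. With r = 44 and k = 129: n = 43 · 129 + 1 = 5547 + 1 = 5548. For n = 5547 = 43 · 129, we can put exactly 43 objects in every box, avoiding 44 in any single one — so 5548 is tight.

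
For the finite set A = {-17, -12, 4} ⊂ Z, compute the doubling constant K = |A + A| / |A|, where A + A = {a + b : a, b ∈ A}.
K = |A + A| / |A| = 6/3 = 2

Enumerate A + A = {a + b : a, b ∈ A}. With |A| = 3, there are |A|^2 = 9 ordered sum pairs; collecting distinct values, A + A = {-34, -29, -24, -13, -8, 8}, so |A + A| = 6. Thus K = 6/3 = 2. For comparison, the minimum possible |A + A| over all 3-element sets is 2·3 − 1 = 5 (so min K = 5/3), attained only by arithmetic progressions.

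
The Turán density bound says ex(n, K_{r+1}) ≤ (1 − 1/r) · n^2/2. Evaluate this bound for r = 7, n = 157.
Turán density bound = (6/7) · 157^2/2 = 73947/7 ≈ 10563.8571

Turán's theorem: ex(n, K_{r+1}) is achieved by the complete r-partite Turán graph T(n, r) with parts as balanced as possible, and is at most (1 − 1/r) · n^2/2. For r = 7, n = 157: the density bound is (6/7) · 24649/2 = 73947/7 ≈ 10563.8571. The integer-valued extremum is e(T(157, 7)) = 10563, which is strictly less than the density bound 73947/7 since 7 ∤ 157 (the parts of T(157, 7) cannot all be equal).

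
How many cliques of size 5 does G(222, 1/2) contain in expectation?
E[# K_5] = C(222, 5) · (1/2)^C(5, 2) = 4294249674 / 2^10 = 2147124837/512 ≈ 4193603.197266

For each 5-subset S of vertices (there are C(222, 5) = 4294249674 such S), let X_S = 1 if S induces a K_5 (all C(5, 2) = 10 edges present). Then P(X_S = 1) = (1/2)^10 = 1/1024. By linearity of expectation, E[# K_5] = C(222, 5) · (1/2)^10 = 4294249674 / 1024 = 2147124837/512 ≈ 4193603.197266.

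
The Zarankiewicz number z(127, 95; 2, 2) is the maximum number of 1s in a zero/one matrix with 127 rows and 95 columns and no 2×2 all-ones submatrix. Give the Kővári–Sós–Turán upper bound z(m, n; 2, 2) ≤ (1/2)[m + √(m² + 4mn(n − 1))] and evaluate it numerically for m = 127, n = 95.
z(127, 95; 2, 2) ≤ (1/2)[127 + √(127² + 4·127·95·94)] = (1/2)[127 + √4552569] = 1130.3375

Kővári–Sós–Turán: let r_1, ..., r_127 be the row sums and z = Σ r_i the total number of 1s. Each pair of columns can share at most one row with both entries 1 (else a 2×2 all-ones block appears), so Σ_i C(r_i, 2) ≤ C(95, 2) = 4465. By convexity Σ_i C(r_i, 2) ≥ 127·C(z/127, 2) = z(z − 127)/(2·127), giving z² − 127z − 127·95·94 ≤ 0 and hence z ≤ (1/2)[127 + √(16129 + 4·1134110)] = (1/2)[127 + √4552569] ≈ (1/2)(127 + 2133.675) = 1130.3375.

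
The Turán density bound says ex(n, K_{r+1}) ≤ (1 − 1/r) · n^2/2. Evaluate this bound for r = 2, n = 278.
Turán density bound = (1/2) · 278^2/2 = 19321

Turán's theorem: ex(n, K_{r+1}) is achieved by the complete r-partite Turán graph T(n, r) with parts as balanced as possible, and is at most (1 − 1/r) · n^2/2. For r = 2, n = 278: the density bound is (1/2) · 77284/2 = 19321. Since 2 ∣ 278, the Turán graph T(278, 2) has parts of equal size 139, and its edge count e(T(278, 2)) = 19321 attains the density bound exactly.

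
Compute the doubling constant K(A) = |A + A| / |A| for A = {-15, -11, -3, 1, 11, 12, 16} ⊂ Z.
K = |A + A| / |A| = 25/7

Enumerate A + A = {a + b : a, b ∈ A}. With |A| = 7, there are |A|^2 = 49 ordered sum pairs; collecting distinct values, A + A = {-30, -26, -22, -18, -14, -10, -6, -4, -3, -2, 0, 1, 2, 5, 8, 9, 12, 13, 17, 22, 23, 24, 27, 28, 32}, so |A + A| = 25. Thus K = 25/7. For comparison, the minimum possible |A + A| over all 7-element sets is 2·7 − 1 = 13 (so min K = 13/7), attained only by arithmetic progressions.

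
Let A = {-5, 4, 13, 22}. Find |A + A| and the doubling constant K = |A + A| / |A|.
K = |A + A| / |A| = 7/4

Enumerate A + A = {a + b : a, b ∈ A}. With |A| = 4, there are |A|^2 = 16 ordered sum pairs; collecting distinct values, A + A = {-10, -1, 8, 17, 26, 35, 44}, so |A + A| = 7. Thus K = 7/4. Here |A + A| = 2|A| − 1 = 7, the minimum possible — so K = 7/4 is minimal, which holds iff A is an arithmetic progression.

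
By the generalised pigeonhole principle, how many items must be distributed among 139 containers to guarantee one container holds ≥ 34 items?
n = (34 − 1)·139 + 1 = 4588

By the generalised pigeonhole principle, to guarantee some box contains ≥ r objects we need more than (r − 1) · k objects total. Threshold: n = (r − 1) · k + 1. With r = 34 and k = 139: n = 33 · 139 + 1 = 4587 + 1 = 4588. For n = 4587 = 33 · 139, we can put exactly 33 objects in every box, avoiding 34 in any single one — so 4588 is tight.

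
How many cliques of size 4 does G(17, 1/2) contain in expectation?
E[# K_4] = C(17, 4) · (1/2)^C(4, 2) = 2380 / 2^6 = 595/16 = 37.1875

For each 4-subset S of vertices (there are C(17, 4) = 2380 such S), let X_S = 1 if S induces a K_4 (all C(4, 2) = 6 edges present). Then P(X_S = 1) = (1/2)^6 = 1/64. By linearity of expectation, E[# K_4] = C(17, 4) · (1/2)^6 = 2380 / 64 = 595/16 = 37.1875.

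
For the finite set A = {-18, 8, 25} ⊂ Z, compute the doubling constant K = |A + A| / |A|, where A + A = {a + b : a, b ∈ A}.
K = |A + A| / |A| = 6/3 = 2

Enumerate A + A = {a + b : a, b ∈ A}. With |A| = 3, there are |A|^2 = 9 ordered sum pairs; collecting distinct values, A + A = {-36, -10, 7, 16, 33, 50}, so |A + A| = 6. Thus K = 6/3 = 2. For comparison, the minimum possible |A + A| over all 3-element sets is 2·3 − 1 = 5 (so min K = 5/3), attained only by arithmetic progressions.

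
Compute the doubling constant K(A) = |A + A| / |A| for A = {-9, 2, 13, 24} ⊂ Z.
K = |A + A| / |A| = 7/4

Enumerate A + A = {a + b : a, b ∈ A}. With |A| = 4, there are |A|^2 = 16 ordered sum pairs; collecting distinct values, A + A = {-18, -7, 4, 15, 26, 37, 48}, so |A + A| = 7. Thus K = 7/4. Here |A + A| = 2|A| − 1 = 7, the minimum possible — so K = 7/4 is minimal, which holds iff A is an arithmetic progression.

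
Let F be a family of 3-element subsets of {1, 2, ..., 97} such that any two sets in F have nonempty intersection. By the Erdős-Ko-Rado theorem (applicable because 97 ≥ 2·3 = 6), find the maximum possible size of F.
max |F| = C(96, 2) = 4560

Erdős-Ko-Rado (1961): when n ≥ 2k, max |F| = C(n−1, k−1). The bound is attained by the star {A : i ∈ A} for any fixed i ∈ [n]. Here C(97−1, 3−1) = C(96, 2) = 4560.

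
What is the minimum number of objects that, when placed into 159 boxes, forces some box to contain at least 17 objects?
n = (17 − 1)·159 + 1 = 2545

By the generalised pigeonhole principle, to guarantee some box contains ≥ r objects we need more than (r − 1) · k objects total. Threshold: n = (r − 1) · k + 1. With r = 17 and k = 159: n = 16 · 159 + 1 = 2544 + 1 = 2545. For n = 2544 = 16 · 159, we can put exactly 16 objects in every box, avoiding 17 in any single one — so 2545 is tight.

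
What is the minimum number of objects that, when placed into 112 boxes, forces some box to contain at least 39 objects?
n = (39 − 1)·112 + 1 = 4257

By the generalised pigeonhole principle, to guarantee some box contains ≥ r objects we need more than (r − 1) · k objects total. Threshold: n = (r − 1) · k + 1. With r = 39 and k = 112: n = 38 · 112 + 1 = 4256 + 1 = 4257. For n = 4256 = 38 · 112, we can put exactly 38 objects in every box, avoiding 39 in any single one — so 4257 is tight.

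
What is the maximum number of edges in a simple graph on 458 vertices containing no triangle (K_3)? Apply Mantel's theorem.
ex(458, K_3) = ⌊458^2/4⌋ = 52441

Mantel (1907): a triangle-free graph on n vertices has at most ⌊n^2/4⌋ edges, with equality for the complete bipartite graph K_{⌊n/2⌋, ⌈n/2⌉}. For n = 458: ⌊458^2/4⌋ = ⌊209764/4⌋ = 52441. The extremal graph is K_{229, 229}, which has 229·229 = 52441 edges.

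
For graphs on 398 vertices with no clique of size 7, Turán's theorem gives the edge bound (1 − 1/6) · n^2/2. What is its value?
Turán density bound = (5/6) · 398^2/2 = 198005/3 ≈ 66001.6667

Turán's theorem: ex(n, K_{r+1}) is achieved by the complete r-partite Turán graph T(n, r) with parts as balanced as possible, and is at most (1 − 1/r) · n^2/2. For r = 6, n = 398: the density bound is (5/6) · 158404/2 = 198005/3 ≈ 66001.6667. The integer-valued extremum is e(T(398, 6)) = 66001, which is strictly less than the density bound 198005/3 since 6 ∤ 398 (the parts of T(398, 6) cannot all be equal).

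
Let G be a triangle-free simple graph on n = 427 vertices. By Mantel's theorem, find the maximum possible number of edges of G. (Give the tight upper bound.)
ex(427, K_3) = ⌊427^2/4⌋ = 45582

Mantel (1907): a triangle-free graph on n vertices has at most ⌊n^2/4⌋ edges, with equality for the complete bipartite graph K_{⌊n/2⌋, ⌈n/2⌉}. For n = 427: ⌊427^2/4⌋ = ⌊182329/4⌋ = 45582. The extremal graph is K_{213, 214}, which has 213·214 = 45582 edges.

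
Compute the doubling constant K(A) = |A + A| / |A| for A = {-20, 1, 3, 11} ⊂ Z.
K = |A + A| / |A| = 10/4 = 5/2

Enumerate A + A = {a + b : a, b ∈ A}. With |A| = 4, there are |A|^2 = 16 ordered sum pairs; collecting distinct values, A + A = {-40, -19, -17, -9, 2, 4, 6, 12, 14, 22}, so |A + A| = 10. Thus K = 10/4 = 5/2. For comparison, the minimum possible |A + A| over all 4-element sets is 2·4 − 1 = 7 (so min K = 7/4), attained only by arithmetic progressions.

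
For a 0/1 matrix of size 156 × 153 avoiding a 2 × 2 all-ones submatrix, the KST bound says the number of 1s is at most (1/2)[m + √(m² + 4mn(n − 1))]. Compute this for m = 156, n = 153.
z(156, 153; 2, 2) ≤ (1/2)[156 + √(156² + 4·156·153·152)] = (1/2)[156 + √14536080] = 1984.3106

Kővári–Sós–Turán: let r_1, ..., r_156 be the row sums and z = Σ r_i the total number of 1s. Each pair of columns can share at most one row with both entries 1 (else a 2×2 all-ones block appears), so Σ_i C(r_i, 2) ≤ C(153, 2) = 11628. By convexity Σ_i C(r_i, 2) ≥ 156·C(z/156, 2) = z(z − 156)/(2·156), giving z² − 156z − 156·153·152 ≤ 0 and hence z ≤ (1/2)[156 + √(24336 + 4·3627936)] = (1/2)[156 + √14536080] ≈ (1/2)(156 + 3812.6211) = 1984.3106.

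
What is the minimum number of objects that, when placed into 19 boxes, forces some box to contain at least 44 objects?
n = (44 − 1)·19 + 1 = 818

By the generalised pigeonhole principle, to guarantee some box contains ≥ r objects we need more than (r − 1) · k objects total. Threshold: n = (r − 1) · k + 1. With r = 44 and k = 19: n = 43 · 19 + 1 = 817 + 1 = 818. For n = 817 = 43 · 19, we can put exactly 43 objects in every box, avoiding 44 in any single one — so 818 is tight.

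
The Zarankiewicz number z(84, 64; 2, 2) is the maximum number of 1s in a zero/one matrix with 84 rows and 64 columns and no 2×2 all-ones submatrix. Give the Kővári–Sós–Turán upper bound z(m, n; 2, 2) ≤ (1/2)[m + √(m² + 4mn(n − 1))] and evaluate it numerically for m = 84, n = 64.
z(84, 64; 2, 2) ≤ (1/2)[84 + √(84² + 4·84·64·63)] = (1/2)[84 + √1361808] = 625.4826

Kővári–Sós–Turán: let r_1, ..., r_84 be the row sums and z = Σ r_i the total number of 1s. Each pair of columns can share at most one row with both entries 1 (else a 2×2 all-ones block appears), so Σ_i C(r_i, 2) ≤ C(64, 2) = 2016. By convexity Σ_i C(r_i, 2) ≥ 84·C(z/84, 2) = z(z − 84)/(2·84), giving z² − 84z − 84·64·63 ≤ 0 and hence z ≤ (1/2)[84 + √(7056 + 4·338688)] = (1/2)[84 + √1361808] ≈ (1/2)(84 + 1166.9653) = 625.4826.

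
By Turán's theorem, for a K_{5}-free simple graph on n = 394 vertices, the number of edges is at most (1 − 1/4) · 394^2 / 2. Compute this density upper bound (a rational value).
Turán density bound = (3/4) · 394^2/2 = 116427/2 ≈ 58213.5

Turán's theorem: ex(n, K_{r+1}) is achieved by the complete r-partite Turán graph T(n, r) with parts as balanced as possible, and is at most (1 − 1/r) · n^2/2. For r = 4, n = 394: the density bound is (3/4) · 155236/2 = 116427/2 ≈ 58213.5. The integer-valued extremum is e(T(394, 4)) = 58213, which is strictly less than the density bound 116427/2 since 4 ∤ 394 (the parts of T(394, 4) cannot all be equal).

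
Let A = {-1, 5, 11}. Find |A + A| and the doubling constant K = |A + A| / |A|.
K = |A + A| / |A| = 5/3

Enumerate A + A = {a + b : a, b ∈ A}. With |A| = 3, there are |A|^2 = 9 ordered sum pairs; collecting distinct values, A + A = {-2, 4, 10, 16, 22}, so |A + A| = 5. Thus K = 5/3. Here |A + A| = 2|A| − 1 = 5, the minimum possible — so K = 5/3 is minimal, which holds iff A is an arithmetic progression.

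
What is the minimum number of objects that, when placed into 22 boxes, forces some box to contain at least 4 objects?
n = (4 − 1)·22 + 1 = 67

By the generalised pigeonhole principle, to guarantee some box contains ≥ r objects we need more than (r − 1) · k objects total. Threshold: n = (r − 1) · k + 1. With r = 4 and k = 22: n = 3 · 22 + 1 = 66 + 1 = 67. For n = 66 = 3 · 22, we can put exactly 3 objects in every box, avoiding 4 in any single one — so 67 is tight.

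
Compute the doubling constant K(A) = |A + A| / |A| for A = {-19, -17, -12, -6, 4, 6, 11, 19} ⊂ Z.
K = |A + A| / |A| = 32/8 = 4

Enumerate A + A = {a + b : a, b ∈ A}. With |A| = 8, there are |A|^2 = 64 ordered sum pairs; collecting distinct values, A + A = {-38, -36, -34, -31, -29, -25, -24, -23, -18, -15, -13, -12, -11, -8, -6, -2, -1, 0, 2, 5, 7, 8, 10, 12, 13, 15, 17, 22, 23, 25, 30, 38}, so |A + A| = 32. Thus K = 32/8 = 4. For comparison, the minimum possible |A + A| over all 8-element sets is 2·8 − 1 = 15 (so min K = 15/8), attained only by arithmetic progressions.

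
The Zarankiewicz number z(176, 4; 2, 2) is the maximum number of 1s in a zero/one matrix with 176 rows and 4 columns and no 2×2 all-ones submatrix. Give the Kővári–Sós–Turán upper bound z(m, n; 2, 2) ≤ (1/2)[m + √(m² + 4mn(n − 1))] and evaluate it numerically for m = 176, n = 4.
z(176, 4; 2, 2) ≤ (1/2)[176 + √(176² + 4·176·4·3)] = (1/2)[176 + √39424] = 187.2774

Kővári–Sós–Turán: let r_1, ..., r_176 be the row sums and z = Σ r_i the total number of 1s. Each pair of columns can share at most one row with both entries 1 (else a 2×2 all-ones block appears), so Σ_i C(r_i, 2) ≤ C(4, 2) = 6. By convexity Σ_i C(r_i, 2) ≥ 176·C(z/176, 2) = z(z − 176)/(2·176), giving z² − 176z − 176·4·3 ≤ 0 and hence z ≤ (1/2)[176 + √(30976 + 4·2112)] = (1/2)[176 + √39424] ≈ (1/2)(176 + 198.5548) = 187.2774.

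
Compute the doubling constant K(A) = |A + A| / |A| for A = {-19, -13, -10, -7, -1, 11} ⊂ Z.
K = |A + A| / |A| = 15/6 = 5/2

Enumerate A + A = {a + b : a, b ∈ A}. With |A| = 6, there are |A|^2 = 36 ordered sum pairs; collecting distinct values, A + A = {-38, -32, -29, -26, -23, -20, -17, -14, -11, -8, -2, 1, 4, 10, 22}, so |A + A| = 15. Thus K = 15/6 = 5/2. For comparison, the minimum possible |A + A| over all 6-element sets is 2·6 − 1 = 11 (so min K = 11/6), attained only by arithmetic progressions.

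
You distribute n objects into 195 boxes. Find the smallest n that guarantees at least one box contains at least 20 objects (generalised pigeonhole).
n = (20 − 1)·195 + 1 = 3706

By the generalised pigeonhole principle, to guarantee some box contains ≥ r objects we need more than (r − 1) · k objects total. Threshold: n = (r − 1) · k + 1. With r = 20 and k = 195: n = 19 · 195 + 1 = 3705 + 1 = 3706. For n = 3705 = 19 · 195, we can put exactly 19 objects in every box, avoiding 20 in any single one — so 3706 is tight.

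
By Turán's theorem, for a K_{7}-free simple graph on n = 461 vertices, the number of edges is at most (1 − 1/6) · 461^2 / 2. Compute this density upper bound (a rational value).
Turán density bound = (5/6) · 461^2/2 = 1062605/12 ≈ 88550.4167

Turán's theorem: ex(n, K_{r+1}) is achieved by the complete r-partite Turán graph T(n, r) with parts as balanced as possible, and is at most (1 − 1/r) · n^2/2. For r = 6, n = 461: the density bound is (5/6) · 212521/2 = 1062605/12 ≈ 88550.4167. The integer-valued extremum is e(T(461, 6)) = 88550, which is strictly less than the density bound 1062605/12 since 6 ∤ 461 (the parts of T(461, 6) cannot all be equal).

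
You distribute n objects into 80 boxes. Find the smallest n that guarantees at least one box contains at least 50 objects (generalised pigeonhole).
n = (50 − 1)·80 + 1 = 3921

By the generalised pigeonhole principle, to guarantee some box contains ≥ r objects we need more than (r − 1) · k objects total. Threshold: n = (r − 1) · k + 1. With r = 50 and k = 80: n = 49 · 80 + 1 = 3920 + 1 = 3921. For n = 3920 = 49 · 80, we can put exactly 49 objects in every box, avoiding 50 in any single one — so 3921 is tight.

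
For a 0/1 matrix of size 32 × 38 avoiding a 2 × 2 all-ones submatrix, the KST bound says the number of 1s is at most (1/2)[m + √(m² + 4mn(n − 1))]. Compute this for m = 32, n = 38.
z(32, 38; 2, 2) ≤ (1/2)[32 + √(32² + 4·32·38·37)] = (1/2)[32 + √180992] = 228.7158

Kővári–Sós–Turán: let r_1, ..., r_32 be the row sums and z = Σ r_i the total number of 1s. Each pair of columns can share at most one row with both entries 1 (else a 2×2 all-ones block appears), so Σ_i C(r_i, 2) ≤ C(38, 2) = 703. By convexity Σ_i C(r_i, 2) ≥ 32·C(z/32, 2) = z(z − 32)/(2·32), giving z² − 32z − 32·38·37 ≤ 0 and hence z ≤ (1/2)[32 + √(1024 + 4·44992)] = (1/2)[32 + √180992] ≈ (1/2)(32 + 425.4315) = 228.7158.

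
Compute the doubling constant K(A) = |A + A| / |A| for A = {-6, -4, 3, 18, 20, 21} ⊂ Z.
K = |A + A| / |A| = 20/6 = 10/3

Enumerate A + A = {a + b : a, b ∈ A}. With |A| = 6, there are |A|^2 = 36 ordered sum pairs; collecting distinct values, A + A = {-12, -10, -8, -3, -1, 6, 12, 14, 15, 16, 17, 21, 23, 24, 36, 38, 39, 40, 41, 42}, so |A + A| = 20. Thus K = 20/6 = 10/3. For comparison, the minimum possible |A + A| over all 6-element sets is 2·6 − 1 = 11 (so min K = 11/6), attained only by arithmetic progressions.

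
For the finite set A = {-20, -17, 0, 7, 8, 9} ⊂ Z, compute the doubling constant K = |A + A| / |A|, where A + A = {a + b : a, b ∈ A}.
K = |A + A| / |A| = 20/6 = 10/3

Enumerate A + A = {a + b : a, b ∈ A}. With |A| = 6, there are |A|^2 = 36 ordered sum pairs; collecting distinct values, A + A = {-40, -37, -34, -20, -17, -13, -12, -11, -10, -9, -8, 0, 7, 8, 9, 14, 15, 16, 17, 18}, so |A + A| = 20. Thus K = 20/6 = 10/3. For comparison, the minimum possible |A + A| over all 6-element sets is 2·6 − 1 = 11 (so min K = 11/6), attained only by arithmetic progressions.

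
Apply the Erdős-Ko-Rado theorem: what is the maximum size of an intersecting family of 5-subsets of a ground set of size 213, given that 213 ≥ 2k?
max |F| = C(212, 4) = 81803645

Erdős-Ko-Rado (1961): when n ≥ 2k, max |F| = C(n−1, k−1). The bound is attained by the star {A : i ∈ A} for any fixed i ∈ [n]. Here C(213−1, 5−1) = C(212, 4) = 81803645.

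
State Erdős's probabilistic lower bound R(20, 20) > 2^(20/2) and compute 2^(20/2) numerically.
2^(20/2) = 1024; so R(20, 20) > 1024

Colour each edge of K_n uniformly at random with red/blue. The expected number of monochromatic K_20 is C(n, 20) · 2 · 2^(−C(20,2)). If C(n, 20) · 2^(1 − C(20,2)) < 1, then with positive probability no monochromatic K_20 exists, so R(20, 20) > n. The standard estimate C(n, 20) ≤ n^20/20! shows this inequality holds whenever n ≤ 2^(20/2) (since 20! · 2^(C(20,2) − 1) > 2^(20^2/2) ≥ n^20). Hence R(20, 20) > 2^(20/2) = 1024.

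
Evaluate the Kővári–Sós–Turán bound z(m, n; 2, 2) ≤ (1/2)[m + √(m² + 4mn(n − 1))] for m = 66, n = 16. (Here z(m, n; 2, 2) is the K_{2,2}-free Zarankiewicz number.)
z(66, 16; 2, 2) ≤ (1/2)[66 + √(66² + 4·66·16·15)] = (1/2)[66 + √67716] = 163.1115

Kővári–Sós–Turán: let r_1, ..., r_66 be the row sums and z = Σ r_i the total number of 1s. Each pair of columns can share at most one row with both entries 1 (else a 2×2 all-ones block appears), so Σ_i C(r_i, 2) ≤ C(16, 2) = 120. By convexity Σ_i C(r_i, 2) ≥ 66·C(z/66, 2) = z(z − 66)/(2·66), giving z² − 66z − 66·16·15 ≤ 0 and hence z ≤ (1/2)[66 + √(4356 + 4·15840)] = (1/2)[66 + √67716] ≈ (1/2)(66 + 260.223) = 163.1115.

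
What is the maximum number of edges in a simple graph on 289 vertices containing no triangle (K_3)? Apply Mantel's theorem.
ex(289, K_3) = ⌊289^2/4⌋ = 20880

Mantel (1907): a triangle-free graph on n vertices has at most ⌊n^2/4⌋ edges, with equality for the complete bipartite graph K_{⌊n/2⌋, ⌈n/2⌉}. For n = 289: ⌊289^2/4⌋ = ⌊83521/4⌋ = 20880. The extremal graph is K_{144, 145}, which has 144·145 = 20880 edges.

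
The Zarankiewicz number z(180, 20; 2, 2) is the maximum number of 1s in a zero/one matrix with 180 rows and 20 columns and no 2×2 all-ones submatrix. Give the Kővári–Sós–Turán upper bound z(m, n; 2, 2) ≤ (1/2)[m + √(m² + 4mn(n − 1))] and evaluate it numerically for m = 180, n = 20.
z(180, 20; 2, 2) ≤ (1/2)[180 + √(180² + 4·180·20·19)] = (1/2)[180 + √306000] = 366.5863

Kővári–Sós–Turán: let r_1, ..., r_180 be the row sums and z = Σ r_i the total number of 1s. Each pair of columns can share at most one row with both entries 1 (else a 2×2 all-ones block appears), so Σ_i C(r_i, 2) ≤ C(20, 2) = 190. By convexity Σ_i C(r_i, 2) ≥ 180·C(z/180, 2) = z(z − 180)/(2·180), giving z² − 180z − 180·20·19 ≤ 0 and hence z ≤ (1/2)[180 + √(32400 + 4·68400)] = (1/2)[180 + √306000] ≈ (1/2)(180 + 553.1727) = 366.5863.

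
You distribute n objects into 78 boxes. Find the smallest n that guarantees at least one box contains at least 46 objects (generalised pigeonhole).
n = (46 − 1)·78 + 1 = 3511

By the generalised pigeonhole principle, to guarantee some box contains ≥ r objects we need more than (r − 1) · k objects total. Threshold: n = (r − 1) · k + 1. With r = 46 and k = 78: n = 45 · 78 + 1 = 3510 + 1 = 3511. For n = 3510 = 45 · 78, we can put exactly 45 objects in every box, avoiding 46 in any single one — so 3511 is tight.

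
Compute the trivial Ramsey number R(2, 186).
R(2, 186) = 186

R(2, k) = k for all k ≥ 2: in a 2-colouring of K_k, either some edge is red (a red K_2) or all edges are blue (a blue K_k). And K_{185} coloured all-blue has no blue K_186, so R(2, 186) > 185. Hence R(2, 186) = 186.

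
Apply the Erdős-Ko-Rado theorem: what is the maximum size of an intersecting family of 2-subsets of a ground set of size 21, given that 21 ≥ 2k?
max |F| = C(20, 1) = 20

The Erdős-Ko-Rado theorem states: for n ≥ 2k, an intersecting family of k-subsets of an n-element set has size at most C(n − 1, k − 1), with equality for 'star' families {A ⊆ [n] : |A| = k, i ∈ A} (fix an element i). For n = 21, k = 2: C(20, 1) = 20.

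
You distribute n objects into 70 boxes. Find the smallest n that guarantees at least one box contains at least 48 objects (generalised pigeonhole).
n = (48 − 1)·70 + 1 = 3291

By the generalised pigeonhole principle, to guarantee some box contains ≥ r objects we need more than (r − 1) · k objects total. Threshold: n = (r − 1) · k + 1. With r = 48 and k = 70: n = 47 · 70 + 1 = 3290 + 1 = 3291. For n = 3290 = 47 · 70, we can put exactly 47 objects in every box, avoiding 48 in any single one — so 3291 is tight.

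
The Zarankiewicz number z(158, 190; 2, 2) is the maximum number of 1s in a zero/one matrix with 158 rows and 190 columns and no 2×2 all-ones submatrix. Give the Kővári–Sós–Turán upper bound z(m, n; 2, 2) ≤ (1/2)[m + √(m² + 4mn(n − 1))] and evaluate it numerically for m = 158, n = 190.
z(158, 190; 2, 2) ≤ (1/2)[158 + √(158² + 4·158·190·189)] = (1/2)[158 + √22720084] = 2462.2795

Kővári–Sós–Turán: let r_1, ..., r_158 be the row sums and z = Σ r_i the total number of 1s. Each pair of columns can share at most one row with both entries 1 (else a 2×2 all-ones block appears), so Σ_i C(r_i, 2) ≤ C(190, 2) = 17955. By convexity Σ_i C(r_i, 2) ≥ 158·C(z/158, 2) = z(z − 158)/(2·158), giving z² − 158z − 158·190·189 ≤ 0 and hence z ≤ (1/2)[158 + √(24964 + 4·5673780)] = (1/2)[158 + √22720084] ≈ (1/2)(158 + 4766.5589) = 2462.2795.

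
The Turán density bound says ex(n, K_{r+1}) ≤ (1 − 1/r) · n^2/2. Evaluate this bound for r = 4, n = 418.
Turán density bound = (3/4) · 418^2/2 = 131043/2 ≈ 65521.5

Turán's theorem: ex(n, K_{r+1}) is achieved by the complete r-partite Turán graph T(n, r) with parts as balanced as possible, and is at most (1 − 1/r) · n^2/2. For r = 4, n = 418: the density bound is (3/4) · 174724/2 = 131043/2 ≈ 65521.5. The integer-valued extremum is e(T(418, 4)) = 65521, which is strictly less than the density bound 131043/2 since 4 ∤ 418 (the parts of T(418, 4) cannot all be equal).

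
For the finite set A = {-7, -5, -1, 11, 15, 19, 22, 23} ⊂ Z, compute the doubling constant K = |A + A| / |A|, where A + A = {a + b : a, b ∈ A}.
K = |A + A| / |A| = 29/8

Enumerate A + A = {a + b : a, b ∈ A}. With |A| = 8, there are |A|^2 = 64 ordered sum pairs; collecting distinct values, A + A = {-14, -12, -10, -8, -6, -2, 4, 6, 8, 10, 12, 14, 15, 16, 17, 18, 21, 22, 26, 30, 33, 34, 37, 38, 41, 42, 44, 45, 46}, so |A + A| = 29. Thus K = 29/8. For comparison, the minimum possible |A + A| over all 8-element sets is 2·8 − 1 = 15 (so min K = 15/8), attained only by arithmetic progressions.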